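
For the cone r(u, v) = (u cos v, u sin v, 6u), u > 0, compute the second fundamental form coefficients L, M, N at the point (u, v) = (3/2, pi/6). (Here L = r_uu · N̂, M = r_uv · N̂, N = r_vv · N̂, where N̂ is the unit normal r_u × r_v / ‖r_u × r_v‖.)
L = 0;  M = 0;  N = 9*sqrt(37)/37

Compute the unit normal N̂(u, v) = (-6*sqrt(37)*u*cos(v)/(37*Abs(u)), -6*sqrt(37)*u*sin(v)/(37*Abs(u)), sqrt(37)*u/(37*Abs(u))), and the second partials r_uu, r_uv, r_vv. Take dot products:
  L(u, v) = r_uu · N̂ = 0,
  M(u, v) = r_uv · N̂ = 0,
  N(u, v) = r_vv · N̂ = 6*sqrt(37)*u^2/(37*Abs(u)).
Evaluating at (u, v) = (3/2, pi/6):
  L = 0, M = 0, N = 9*sqrt(37)/37.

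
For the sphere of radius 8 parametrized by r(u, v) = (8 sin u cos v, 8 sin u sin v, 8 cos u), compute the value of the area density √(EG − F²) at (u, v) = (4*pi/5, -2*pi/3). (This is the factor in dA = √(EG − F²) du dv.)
√(EG − F²)|_{(4*pi/5, -2*pi/3)} = 16*sqrt(10 - 2*sqrt(5))

E = 64, F = 0, G = 64*sin(u)^2, so EG − F² = 4096*sin(u)^2. Taking the positive square root: √(EG − F²) = 64*Abs(sin(u)). At (u, v) = (4*pi/5, -2*pi/3): 16*sqrt(10 - 2*sqrt(5)).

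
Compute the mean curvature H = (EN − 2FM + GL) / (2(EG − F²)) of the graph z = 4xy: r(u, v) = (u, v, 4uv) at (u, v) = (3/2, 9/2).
H = -432/6859

With E = 16*v^2 + 1, F = 16*u*v, G = 16*u^2 + 1, L = 0, M = 4/sqrt(16*u^2 + 16*v^2 + 1), N = 0, assemble
  H = (EN − 2FM + GL) / (2(EG − F²)) = -64*u*v/(16*u^2 + 16*v^2 + 1)^(3/2).
At (u, v) = (3/2, 9/2): H = -432/6859.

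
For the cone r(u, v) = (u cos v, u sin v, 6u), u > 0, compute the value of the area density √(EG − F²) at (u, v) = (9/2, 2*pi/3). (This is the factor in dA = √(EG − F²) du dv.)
√(EG − F²)|_{(9/2, 2*pi/3)} = 9*sqrt(37)/2

E = 37, F = 0, G = u^2, so EG − F² = 37*u^2. Taking the positive square root: √(EG − F²) = sqrt(37)*Abs(u). At (u, v) = (9/2, 2*pi/3): 9*sqrt(37)/2.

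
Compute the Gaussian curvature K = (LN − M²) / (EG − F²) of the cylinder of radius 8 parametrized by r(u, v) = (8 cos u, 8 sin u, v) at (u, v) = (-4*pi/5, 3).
K = 0

Coefficients of the first fundamental form: E = 64, F = 0, G = 1.
Coefficients of the second fundamental form: L = -8, M = 0, N = 0.
Assemble K = (LN − M²)/(EG − F²) = 0. At (u, v) = (-4*pi/5, 3): K = 0.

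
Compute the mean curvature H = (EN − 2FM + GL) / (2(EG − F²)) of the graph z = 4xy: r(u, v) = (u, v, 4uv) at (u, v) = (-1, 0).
H = 0

With E = 16*v^2 + 1, F = 16*u*v, G = 16*u^2 + 1, L = 0, M = 4/sqrt(16*u^2 + 16*v^2 + 1), N = 0, assemble
  H = (EN − 2FM + GL) / (2(EG − F²)) = -64*u*v/(16*u^2 + 16*v^2 + 1)^(3/2).
At (u, v) = (-1, 0): H = 0.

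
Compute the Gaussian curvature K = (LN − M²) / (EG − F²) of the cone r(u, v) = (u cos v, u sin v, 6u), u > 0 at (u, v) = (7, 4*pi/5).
K = 0

Coefficients of the first fundamental form: E = 37, F = 0, G = u^2.
Coefficients of the second fundamental form: L = 0, M = 0, N = 6*sqrt(37)*u^2/(37*Abs(u)).
Assemble K = (LN − M²)/(EG − F²) = 0. At (u, v) = (7, 4*pi/5): K = 0.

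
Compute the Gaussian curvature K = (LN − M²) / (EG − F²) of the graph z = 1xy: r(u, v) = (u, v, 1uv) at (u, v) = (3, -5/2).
K = -16/4225

Coefficients of the first fundamental form: E = v^2 + 1, F = u*v, G = u^2 + 1.
Coefficients of the second fundamental form: L = 0, M = 1/sqrt(u^2 + v^2 + 1), N = 0.
Assemble K = (LN − M²)/(EG − F²) = 1/((u^2*v^2 - (u^2 + 1)*(v^2 + 1))*(u^2 + v^2 + 1)). At (u, v) = (3, -5/2): K = -16/4225.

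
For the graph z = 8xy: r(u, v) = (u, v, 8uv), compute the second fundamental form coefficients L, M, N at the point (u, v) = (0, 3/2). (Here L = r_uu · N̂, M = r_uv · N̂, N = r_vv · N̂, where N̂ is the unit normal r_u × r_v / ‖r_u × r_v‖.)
L = 0;  M = 8*sqrt(145)/145;  N = 0

Compute the unit normal N̂(u, v) = (-8*v/sqrt(64*u^2 + 64*v^2 + 1), -8*u/sqrt(64*u^2 + 64*v^2 + 1), 1/sqrt(64*u^2 + 64*v^2 + 1)), and the second partials r_uu, r_uv, r_vv. Take dot products:
  L(u, v) = r_uu · N̂ = 0,
  M(u, v) = r_uv · N̂ = 8/sqrt(64*u^2 + 64*v^2 + 1),
  N(u, v) = r_vv · N̂ = 0.
Evaluating at (u, v) = (0, 3/2):
  L = 0, M = 8*sqrt(145)/145, N = 0.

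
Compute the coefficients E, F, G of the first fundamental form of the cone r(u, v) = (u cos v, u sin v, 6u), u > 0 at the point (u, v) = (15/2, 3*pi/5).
E = 37;  F = 0;  G = 225/4

Partials: r_u = (cos(v), sin(v), 6), r_v = (-u*sin(v), u*cos(v), 0). As functions of (u, v):
  E = r_u · r_u = 37,
  F = r_u · r_v = 0,
  G = r_v · r_v = u^2.
Evaluating at (u, v) = (15/2, 3*pi/5): E = 37, F = 0, G = 225/4.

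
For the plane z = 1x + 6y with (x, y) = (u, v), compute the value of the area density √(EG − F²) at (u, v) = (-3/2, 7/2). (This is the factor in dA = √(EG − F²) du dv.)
√(EG − F²)|_{(-3/2, 7/2)} = sqrt(38)

E = 2, F = 6, G = 37, so EG − F² = 38. Taking the positive square root: √(EG − F²) = sqrt(38). At (u, v) = (-3/2, 7/2): sqrt(38).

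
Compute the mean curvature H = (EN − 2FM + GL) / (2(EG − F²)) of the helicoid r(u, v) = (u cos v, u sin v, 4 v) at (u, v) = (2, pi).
H = 0

With E = 1, F = 0, G = u^2 + 16, L = 0, M = -4/sqrt(u^2 + 16), N = 0, assemble
  H = (EN − 2FM + GL) / (2(EG − F²)) = 0.
At (u, v) = (2, pi): H = 0.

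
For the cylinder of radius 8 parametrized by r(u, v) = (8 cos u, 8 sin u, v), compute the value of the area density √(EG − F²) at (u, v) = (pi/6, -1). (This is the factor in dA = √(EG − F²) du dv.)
√(EG − F²)|_{(pi/6, -1)} = 8

E = 64, F = 0, G = 1, so EG − F² = 64. Taking the positive square root: √(EG − F²) = 8. At (u, v) = (pi/6, -1): 8.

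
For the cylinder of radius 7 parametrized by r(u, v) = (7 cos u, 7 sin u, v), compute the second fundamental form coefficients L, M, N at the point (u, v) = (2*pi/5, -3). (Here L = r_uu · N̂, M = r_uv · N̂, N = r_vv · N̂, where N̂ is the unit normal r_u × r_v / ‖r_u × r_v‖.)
L = -7;  M = 0;  N = 0

Compute the unit normal N̂(u, v) = (cos(u), sin(u), 0), and the second partials r_uu, r_uv, r_vv. Take dot products:
  L(u, v) = r_uu · N̂ = -7,
  M(u, v) = r_uv · N̂ = 0,
  N(u, v) = r_vv · N̂ = 0.
Evaluating at (u, v) = (2*pi/5, -3):
  L = -7, M = 0, N = 0.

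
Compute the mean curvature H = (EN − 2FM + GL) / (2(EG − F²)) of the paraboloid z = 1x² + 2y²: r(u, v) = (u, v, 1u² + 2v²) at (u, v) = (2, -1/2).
H = 13*sqrt(21)/147

With E = 4*u^2 + 1, F = 8*u*v, G = 16*v^2 + 1, L = 2/sqrt(4*u^2 + 16*v^2 + 1), M = 0, N = 4/sqrt(4*u^2 + 16*v^2 + 1), assemble
  H = (EN − 2FM + GL) / (2(EG − F²)) = (8*u^2 + 16*v^2 + 3)/(4*u^2 + 16*v^2 + 1)^(3/2).
At (u, v) = (2, -1/2): H = 13*sqrt(21)/147.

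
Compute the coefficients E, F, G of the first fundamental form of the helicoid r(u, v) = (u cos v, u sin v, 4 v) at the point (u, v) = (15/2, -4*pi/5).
E = 1;  F = 0;  G = 289/4

Partials: r_u = (cos(v), sin(v), 0), r_v = (-u*sin(v), u*cos(v), 4). As functions of (u, v):
  E = r_u · r_u = 1,
  F = r_u · r_v = 0,
  G = r_v · r_v = u^2 + 16.
Evaluating at (u, v) = (15/2, -4*pi/5): E = 1, F = 0, G = 289/4.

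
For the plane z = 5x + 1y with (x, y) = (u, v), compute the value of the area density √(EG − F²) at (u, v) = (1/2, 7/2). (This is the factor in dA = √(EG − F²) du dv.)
√(EG − F²)|_{(1/2, 7/2)} = 3*sqrt(3)

E = 26, F = 5, G = 2, so EG − F² = 27. Taking the positive square root: √(EG − F²) = 3*sqrt(3). At (u, v) = (1/2, 7/2): 3*sqrt(3).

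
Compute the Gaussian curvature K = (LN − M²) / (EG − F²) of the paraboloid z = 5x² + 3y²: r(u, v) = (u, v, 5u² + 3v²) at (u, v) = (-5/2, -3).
K = 3/45125

Coefficients of the first fundamental form: E = 100*u^2 + 1, F = 60*u*v, G = 36*v^2 + 1.
Coefficients of the second fundamental form: L = 10/sqrt(100*u^2 + 36*v^2 + 1), M = 0, N = 6/sqrt(100*u^2 + 36*v^2 + 1).
Assemble K = (LN − M²)/(EG − F²) = 60/(10000*u^4 + 7200*u^2*v^2 + 200*u^2 + 1296*v^4 + 72*v^2 + 1). At (u, v) = (-5/2, -3): K = 3/45125.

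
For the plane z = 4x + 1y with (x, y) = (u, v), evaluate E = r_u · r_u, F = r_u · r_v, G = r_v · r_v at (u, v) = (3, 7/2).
E = 17;  F = 4;  G = 2

Partials: r_u = (1, 0, 4), r_v = (0, 1, 1). As functions of (u, v):
  E = r_u · r_u = 17,
  F = r_u · r_v = 4,
  G = r_v · r_v = 2.
Evaluating at (u, v) = (3, 7/2): E = 17, F = 4, G = 2.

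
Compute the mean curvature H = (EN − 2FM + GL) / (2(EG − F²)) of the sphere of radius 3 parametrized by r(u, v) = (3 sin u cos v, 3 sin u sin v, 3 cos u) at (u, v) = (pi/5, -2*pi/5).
H = -1/3

With E = 9, F = 0, G = 9*sin(u)^2, L = -3*sin(u)/Abs(sin(u)), M = 0, N = -3*sin(u)^3/Abs(sin(u)), assemble
  H = (EN − 2FM + GL) / (2(EG − F²)) = -sin(u)/(3*Abs(sin(u))).
At (u, v) = (pi/5, -2*pi/5): H = -1/3.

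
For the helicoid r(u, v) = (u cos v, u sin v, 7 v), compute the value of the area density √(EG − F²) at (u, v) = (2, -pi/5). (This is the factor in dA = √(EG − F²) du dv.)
√(EG − F²)|_{(2, -pi/5)} = sqrt(53)

E = 1, F = 0, G = u^2 + 49, so EG − F² = u^2 + 49. Taking the positive square root: √(EG − F²) = sqrt(u^2 + 49). At (u, v) = (2, -pi/5): sqrt(53).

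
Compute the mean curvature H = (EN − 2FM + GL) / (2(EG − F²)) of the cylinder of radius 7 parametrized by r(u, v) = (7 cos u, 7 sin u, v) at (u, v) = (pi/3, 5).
H = -1/14

With E = 49, F = 0, G = 1, L = -7, M = 0, N = 0, assemble
  H = (EN − 2FM + GL) / (2(EG − F²)) = -1/14.
At (u, v) = (pi/3, 5): H = -1/14.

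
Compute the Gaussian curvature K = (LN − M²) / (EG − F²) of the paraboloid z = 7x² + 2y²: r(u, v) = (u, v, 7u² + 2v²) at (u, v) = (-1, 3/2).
K = 56/54289

Coefficients of the first fundamental form: E = 196*u^2 + 1, F = 56*u*v, G = 16*v^2 + 1.
Coefficients of the second fundamental form: L = 14/sqrt(196*u^2 + 16*v^2 + 1), M = 0, N = 4/sqrt(196*u^2 + 16*v^2 + 1).
Assemble K = (LN − M²)/(EG − F²) = 56/(38416*u^4 + 6272*u^2*v^2 + 392*u^2 + 256*v^4 + 32*v^2 + 1). At (u, v) = (-1, 3/2): K = 56/54289.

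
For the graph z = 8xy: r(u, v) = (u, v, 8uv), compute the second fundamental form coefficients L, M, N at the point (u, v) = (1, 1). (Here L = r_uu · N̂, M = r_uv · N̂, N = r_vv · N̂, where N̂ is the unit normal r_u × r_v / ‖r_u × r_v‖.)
L = 0;  M = 8*sqrt(129)/129;  N = 0

Compute the unit normal N̂(u, v) = (-8*v/sqrt(64*u^2 + 64*v^2 + 1), -8*u/sqrt(64*u^2 + 64*v^2 + 1), 1/sqrt(64*u^2 + 64*v^2 + 1)), and the second partials r_uu, r_uv, r_vv. Take dot products:
  L(u, v) = r_uu · N̂ = 0,
  M(u, v) = r_uv · N̂ = 8/sqrt(64*u^2 + 64*v^2 + 1),
  N(u, v) = r_vv · N̂ = 0.
Evaluating at (u, v) = (1, 1):
  L = 0, M = 8*sqrt(129)/129, N = 0.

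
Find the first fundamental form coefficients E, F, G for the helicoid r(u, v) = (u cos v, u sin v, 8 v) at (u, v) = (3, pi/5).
E = 1;  F = 0;  G = 73

Partials: r_u = (cos(v), sin(v), 0), r_v = (-u*sin(v), u*cos(v), 8). As functions of (u, v):
  E = r_u · r_u = 1,
  F = r_u · r_v = 0,
  G = r_v · r_v = u^2 + 64.
Evaluating at (u, v) = (3, pi/5): E = 1, F = 0, G = 73.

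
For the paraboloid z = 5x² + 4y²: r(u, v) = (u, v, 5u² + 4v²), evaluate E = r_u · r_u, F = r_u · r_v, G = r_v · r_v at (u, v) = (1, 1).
E = 101;  F = 80;  G = 65

Partials: r_u = (1, 0, 10*u), r_v = (0, 1, 8*v). As functions of (u, v):
  E = r_u · r_u = 100*u^2 + 1,
  F = r_u · r_v = 80*u*v,
  G = r_v · r_v = 64*v^2 + 1.
Evaluating at (u, v) = (1, 1): E = 101, F = 80, G = 65.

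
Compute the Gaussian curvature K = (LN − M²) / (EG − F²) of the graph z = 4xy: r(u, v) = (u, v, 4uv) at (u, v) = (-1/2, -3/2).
K = -16/1681

Coefficients of the first fundamental form: E = 16*v^2 + 1, F = 16*u*v, G = 16*u^2 + 1.
Coefficients of the second fundamental form: L = 0, M = 4/sqrt(16*u^2 + 16*v^2 + 1), N = 0.
Assemble K = (LN − M²)/(EG − F²) = -16/(256*u^4 + 512*u^2*v^2 + 32*u^2 + 256*v^4 + 32*v^2 + 1). At (u, v) = (-1/2, -3/2): K = -16/1681.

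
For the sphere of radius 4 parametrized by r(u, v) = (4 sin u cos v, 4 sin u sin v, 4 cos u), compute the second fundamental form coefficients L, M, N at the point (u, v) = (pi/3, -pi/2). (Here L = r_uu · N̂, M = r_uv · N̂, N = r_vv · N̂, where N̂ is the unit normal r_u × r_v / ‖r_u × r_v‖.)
L = -4;  M = 0;  N = -3

Compute the unit normal N̂(u, v) = (sin(u)^2*cos(v)/Abs(sin(u)), sin(u)^2*sin(v)/Abs(sin(u)), sin(2*u)/(2*Abs(sin(u)))), and the second partials r_uu, r_uv, r_vv. Take dot products:
  L(u, v) = r_uu · N̂ = -4*sin(u)/Abs(sin(u)),
  M(u, v) = r_uv · N̂ = 0,
  N(u, v) = r_vv · N̂ = -4*sin(u)^3/Abs(sin(u)).
Evaluating at (u, v) = (pi/3, -pi/2):
  L = -4, M = 0, N = -3.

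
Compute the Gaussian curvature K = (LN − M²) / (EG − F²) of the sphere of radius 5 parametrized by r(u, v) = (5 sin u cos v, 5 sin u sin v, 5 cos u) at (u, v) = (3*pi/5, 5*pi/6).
K = 1/25

Coefficients of the first fundamental form: E = 25, F = 0, G = 25*sin(u)^2.
Coefficients of the second fundamental form: L = -5*sin(u)/Abs(sin(u)), M = 0, N = -5*sin(u)^3/Abs(sin(u)).
Assemble K = (LN − M²)/(EG − F²) = 1/25. At (u, v) = (3*pi/5, 5*pi/6): K = 1/25.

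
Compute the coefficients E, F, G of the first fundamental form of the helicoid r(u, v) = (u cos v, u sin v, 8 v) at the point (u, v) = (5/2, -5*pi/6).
E = 1;  F = 0;  G = 281/4

Partials: r_u = (cos(v), sin(v), 0), r_v = (-u*sin(v), u*cos(v), 8). As functions of (u, v):
  E = r_u · r_u = 1,
  F = r_u · r_v = 0,
  G = r_v · r_v = u^2 + 64.
Evaluating at (u, v) = (5/2, -5*pi/6): E = 1, F = 0, G = 281/4.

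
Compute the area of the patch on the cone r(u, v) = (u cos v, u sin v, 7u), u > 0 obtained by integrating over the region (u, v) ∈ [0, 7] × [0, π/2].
Area = 245*sqrt(2)*pi/4

Area = ∫∫ √(EG − F²) du dv with √(EG − F²) = 5*sqrt(2)*Abs(u). Integrating over [0, 7] × [0, π/2] gives 245*sqrt(2)*pi/4.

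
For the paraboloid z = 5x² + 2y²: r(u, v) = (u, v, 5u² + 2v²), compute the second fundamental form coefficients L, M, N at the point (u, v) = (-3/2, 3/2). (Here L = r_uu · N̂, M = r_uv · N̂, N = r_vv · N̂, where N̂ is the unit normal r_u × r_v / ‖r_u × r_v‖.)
L = 5*sqrt(262)/131;  M = 0;  N = 2*sqrt(262)/131

Compute the unit normal N̂(u, v) = (-10*u/sqrt(100*u^2 + 16*v^2 + 1), -4*v/sqrt(100*u^2 + 16*v^2 + 1), 1/sqrt(100*u^2 + 16*v^2 + 1)), and the second partials r_uu, r_uv, r_vv. Take dot products:
  L(u, v) = r_uu · N̂ = 10/sqrt(100*u^2 + 16*v^2 + 1),
  M(u, v) = r_uv · N̂ = 0,
  N(u, v) = r_vv · N̂ = 4/sqrt(100*u^2 + 16*v^2 + 1).
Evaluating at (u, v) = (-3/2, 3/2):
  L = 5*sqrt(262)/131, M = 0, N = 2*sqrt(262)/131.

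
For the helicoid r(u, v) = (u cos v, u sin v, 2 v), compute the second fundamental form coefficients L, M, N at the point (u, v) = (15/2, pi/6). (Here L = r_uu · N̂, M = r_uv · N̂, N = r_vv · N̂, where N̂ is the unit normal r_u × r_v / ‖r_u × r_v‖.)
L = 0;  M = -4*sqrt(241)/241;  N = 0

Compute the unit normal N̂(u, v) = (2*sin(v)/sqrt(u^2 + 4), -2*cos(v)/sqrt(u^2 + 4), u/sqrt(u^2 + 4)), and the second partials r_uu, r_uv, r_vv. Take dot products:
  L(u, v) = r_uu · N̂ = 0,
  M(u, v) = r_uv · N̂ = -2/sqrt(u^2 + 4),
  N(u, v) = r_vv · N̂ = 0.
Evaluating at (u, v) = (15/2, pi/6):
  L = 0, M = -4*sqrt(241)/241, N = 0.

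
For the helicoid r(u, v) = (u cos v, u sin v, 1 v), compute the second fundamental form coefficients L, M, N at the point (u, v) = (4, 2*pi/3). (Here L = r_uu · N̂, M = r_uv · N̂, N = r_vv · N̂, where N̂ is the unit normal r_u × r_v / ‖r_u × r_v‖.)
L = 0;  M = -sqrt(17)/17;  N = 0

Compute the unit normal N̂(u, v) = (sin(v)/sqrt(u^2 + 1), -cos(v)/sqrt(u^2 + 1), u/sqrt(u^2 + 1)), and the second partials r_uu, r_uv, r_vv. Take dot products:
  L(u, v) = r_uu · N̂ = 0,
  M(u, v) = r_uv · N̂ = -1/sqrt(u^2 + 1),
  N(u, v) = r_vv · N̂ = 0.
Evaluating at (u, v) = (4, 2*pi/3):
  L = 0, M = -sqrt(17)/17, N = 0.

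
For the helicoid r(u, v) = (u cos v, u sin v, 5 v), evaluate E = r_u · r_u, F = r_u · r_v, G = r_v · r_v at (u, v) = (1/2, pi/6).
E = 1;  F = 0;  G = 101/4

Partials: r_u = (cos(v), sin(v), 0), r_v = (-u*sin(v), u*cos(v), 5). As functions of (u, v):
  E = r_u · r_u = 1,
  F = r_u · r_v = 0,
  G = r_v · r_v = u^2 + 25.
Evaluating at (u, v) = (1/2, pi/6): E = 1, F = 0, G = 101/4.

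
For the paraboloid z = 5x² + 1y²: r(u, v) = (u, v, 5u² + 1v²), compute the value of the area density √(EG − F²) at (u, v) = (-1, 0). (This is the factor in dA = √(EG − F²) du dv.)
√(EG − F²)|_{(-1, 0)} = sqrt(101)

E = 100*u^2 + 1, F = 20*u*v, G = 4*v^2 + 1, so EG − F² = 100*u^2 + 4*v^2 + 1. Taking the positive square root: √(EG − F²) = sqrt(100*u^2 + 4*v^2 + 1). At (u, v) = (-1, 0): sqrt(101).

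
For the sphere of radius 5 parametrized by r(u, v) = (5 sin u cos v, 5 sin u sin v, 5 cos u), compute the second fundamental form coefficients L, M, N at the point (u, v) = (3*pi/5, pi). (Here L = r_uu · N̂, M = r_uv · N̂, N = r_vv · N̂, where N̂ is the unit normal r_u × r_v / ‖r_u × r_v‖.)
L = -5;  M = 0;  N = -25/8 - 5*sqrt(5)/8

Compute the unit normal N̂(u, v) = (sin(u)^2*cos(v)/Abs(sin(u)), sin(u)^2*sin(v)/Abs(sin(u)), sin(2*u)/(2*Abs(sin(u)))), and the second partials r_uu, r_uv, r_vv. Take dot products:
  L(u, v) = r_uu · N̂ = -5*sin(u)/Abs(sin(u)),
  M(u, v) = r_uv · N̂ = 0,
  N(u, v) = r_vv · N̂ = -5*sin(u)^3/Abs(sin(u)).
Evaluating at (u, v) = (3*pi/5, pi):
  L = -5, M = 0, N = -25/8 - 5*sqrt(5)/8.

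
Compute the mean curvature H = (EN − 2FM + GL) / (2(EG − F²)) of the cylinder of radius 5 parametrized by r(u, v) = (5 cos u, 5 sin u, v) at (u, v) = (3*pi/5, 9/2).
H = -1/10

With E = 25, F = 0, G = 1, L = -5, M = 0, N = 0, assemble
  H = (EN − 2FM + GL) / (2(EG − F²)) = -1/10.
At (u, v) = (3*pi/5, 9/2): H = -1/10.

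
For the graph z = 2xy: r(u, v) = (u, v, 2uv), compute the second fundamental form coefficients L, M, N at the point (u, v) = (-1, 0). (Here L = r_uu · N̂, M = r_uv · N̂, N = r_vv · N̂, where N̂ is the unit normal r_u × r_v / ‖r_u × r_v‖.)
L = 0;  M = 2*sqrt(5)/5;  N = 0

Compute the unit normal N̂(u, v) = (-2*v/sqrt(4*u^2 + 4*v^2 + 1), -2*u/sqrt(4*u^2 + 4*v^2 + 1), 1/sqrt(4*u^2 + 4*v^2 + 1)), and the second partials r_uu, r_uv, r_vv. Take dot products:
  L(u, v) = r_uu · N̂ = 0,
  M(u, v) = r_uv · N̂ = 2/sqrt(4*u^2 + 4*v^2 + 1),
  N(u, v) = r_vv · N̂ = 0.
Evaluating at (u, v) = (-1, 0):
  L = 0, M = 2*sqrt(5)/5, N = 0.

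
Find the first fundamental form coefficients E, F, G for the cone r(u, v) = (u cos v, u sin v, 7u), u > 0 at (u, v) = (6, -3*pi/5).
E = 50;  F = 0;  G = 36

Partials: r_u = (cos(v), sin(v), 7), r_v = (-u*sin(v), u*cos(v), 0). As functions of (u, v):
  E = r_u · r_u = 50,
  F = r_u · r_v = 0,
  G = r_v · r_v = u^2.
Evaluating at (u, v) = (6, -3*pi/5): E = 50, F = 0, G = 36.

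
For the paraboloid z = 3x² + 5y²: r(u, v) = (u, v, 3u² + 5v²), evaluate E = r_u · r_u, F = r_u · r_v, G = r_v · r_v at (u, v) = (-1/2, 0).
E = 10;  F = 0;  G = 1

Partials: r_u = (1, 0, 6*u), r_v = (0, 1, 10*v). As functions of (u, v):
  E = r_u · r_u = 36*u^2 + 1,
  F = r_u · r_v = 60*u*v,
  G = r_v · r_v = 100*v^2 + 1.
Evaluating at (u, v) = (-1/2, 0): E = 10, F = 0, G = 1.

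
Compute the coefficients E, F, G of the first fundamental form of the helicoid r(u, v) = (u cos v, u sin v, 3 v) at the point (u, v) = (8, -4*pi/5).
E = 1;  F = 0;  G = 73

Partials: r_u = (cos(v), sin(v), 0), r_v = (-u*sin(v), u*cos(v), 3). As functions of (u, v):
  E = r_u · r_u = 1,
  F = r_u · r_v = 0,
  G = r_v · r_v = u^2 + 9.
Evaluating at (u, v) = (8, -4*pi/5): E = 1, F = 0, G = 73.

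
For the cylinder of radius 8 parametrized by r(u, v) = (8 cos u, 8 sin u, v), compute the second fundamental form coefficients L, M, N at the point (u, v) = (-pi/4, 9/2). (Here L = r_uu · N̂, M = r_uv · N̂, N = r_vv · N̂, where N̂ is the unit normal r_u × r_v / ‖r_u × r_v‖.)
L = -8;  M = 0;  N = 0

Compute the unit normal N̂(u, v) = (cos(u), sin(u), 0), and the second partials r_uu, r_uv, r_vv. Take dot products:
  L(u, v) = r_uu · N̂ = -8,
  M(u, v) = r_uv · N̂ = 0,
  N(u, v) = r_vv · N̂ = 0.
Evaluating at (u, v) = (-pi/4, 9/2):
  L = -8, M = 0, N = 0.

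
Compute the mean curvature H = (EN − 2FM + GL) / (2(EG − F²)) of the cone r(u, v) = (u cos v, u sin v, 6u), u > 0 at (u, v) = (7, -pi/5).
H = 3*sqrt(37)/259

With E = 37, F = 0, G = u^2, L = 0, M = 0, N = 6*sqrt(37)*u^2/(37*Abs(u)), assemble
  H = (EN − 2FM + GL) / (2(EG − F²)) = 3*sqrt(37)/(37*Abs(u)).
At (u, v) = (7, -pi/5): H = 3*sqrt(37)/259.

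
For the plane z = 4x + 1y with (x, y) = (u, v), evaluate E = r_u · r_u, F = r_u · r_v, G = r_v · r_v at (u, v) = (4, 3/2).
E = 17;  F = 4;  G = 2

Partials: r_u = (1, 0, 4), r_v = (0, 1, 1). As functions of (u, v):
  E = r_u · r_u = 17,
  F = r_u · r_v = 4,
  G = r_v · r_v = 2.
Evaluating at (u, v) = (4, 3/2): E = 17, F = 4, G = 2.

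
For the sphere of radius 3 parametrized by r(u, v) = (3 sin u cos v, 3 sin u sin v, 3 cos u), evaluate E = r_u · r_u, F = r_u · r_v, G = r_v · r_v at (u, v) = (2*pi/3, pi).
E = 9;  F = 0;  G = 27/4

Partials: r_u = (3*cos(u)*cos(v), 3*sin(v)*cos(u), -3*sin(u)), r_v = (-3*sin(u)*sin(v), 3*sin(u)*cos(v), 0). As functions of (u, v):
  E = r_u · r_u = 9,
  F = r_u · r_v = 0,
  G = r_v · r_v = 9*sin(u)^2.
Evaluating at (u, v) = (2*pi/3, pi): E = 9, F = 0, G = 27/4.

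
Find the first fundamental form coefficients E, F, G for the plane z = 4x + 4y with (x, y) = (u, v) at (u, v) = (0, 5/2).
E = 17;  F = 16;  G = 17

Partials: r_u = (1, 0, 4), r_v = (0, 1, 4). As functions of (u, v):
  E = r_u · r_u = 17,
  F = r_u · r_v = 16,
  G = r_v · r_v = 17.
Evaluating at (u, v) = (0, 5/2): E = 17, F = 16, G = 17.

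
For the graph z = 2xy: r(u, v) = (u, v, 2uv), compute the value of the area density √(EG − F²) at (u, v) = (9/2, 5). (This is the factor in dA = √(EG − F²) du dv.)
√(EG − F²)|_{(9/2, 5)} = sqrt(182)

E = 4*v^2 + 1, F = 4*u*v, G = 4*u^2 + 1, so EG − F² = 4*u^2 + 4*v^2 + 1. Taking the positive square root: √(EG − F²) = sqrt(4*u^2 + 4*v^2 + 1). At (u, v) = (9/2, 5): sqrt(182).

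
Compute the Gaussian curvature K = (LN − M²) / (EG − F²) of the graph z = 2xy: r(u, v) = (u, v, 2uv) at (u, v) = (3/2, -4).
K = -1/1369

Coefficients of the first fundamental form: E = 4*v^2 + 1, F = 4*u*v, G = 4*u^2 + 1.
Coefficients of the second fundamental form: L = 0, M = 2/sqrt(4*u^2 + 4*v^2 + 1), N = 0.
Assemble K = (LN − M²)/(EG − F²) = -4/(16*u^4 + 32*u^2*v^2 + 8*u^2 + 16*v^4 + 8*v^2 + 1). At (u, v) = (3/2, -4): K = -1/1369.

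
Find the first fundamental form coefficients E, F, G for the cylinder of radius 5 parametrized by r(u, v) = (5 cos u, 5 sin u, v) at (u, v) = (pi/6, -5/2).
E = 25;  F = 0;  G = 1

Partials: r_u = (-5*sin(u), 5*cos(u), 0), r_v = (0, 0, 1). As functions of (u, v):
  E = r_u · r_u = 25,
  F = r_u · r_v = 0,
  G = r_v · r_v = 1.
Evaluating at (u, v) = (pi/6, -5/2): E = 25, F = 0, G = 1.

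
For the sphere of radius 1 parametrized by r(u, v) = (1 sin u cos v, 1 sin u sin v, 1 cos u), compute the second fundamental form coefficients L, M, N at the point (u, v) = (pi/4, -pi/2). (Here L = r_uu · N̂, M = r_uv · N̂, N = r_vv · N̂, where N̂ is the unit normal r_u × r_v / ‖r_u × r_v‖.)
L = -1;  M = 0;  N = -1/2

Compute the unit normal N̂(u, v) = (sin(u)^2*cos(v)/Abs(sin(u)), sin(u)^2*sin(v)/Abs(sin(u)), sin(2*u)/(2*Abs(sin(u)))), and the second partials r_uu, r_uv, r_vv. Take dot products:
  L(u, v) = r_uu · N̂ = -sin(u)/Abs(sin(u)),
  M(u, v) = r_uv · N̂ = 0,
  N(u, v) = r_vv · N̂ = -sin(u)^3/Abs(sin(u)).
Evaluating at (u, v) = (pi/4, -pi/2):
  L = -1, M = 0, N = -1/2.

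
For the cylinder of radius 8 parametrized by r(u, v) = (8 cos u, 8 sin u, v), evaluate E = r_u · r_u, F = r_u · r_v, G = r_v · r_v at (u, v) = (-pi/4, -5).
E = 64;  F = 0;  G = 1

Partials: r_u = (-8*sin(u), 8*cos(u), 0), r_v = (0, 0, 1). As functions of (u, v):
  E = r_u · r_u = 64,
  F = r_u · r_v = 0,
  G = r_v · r_v = 1.
Evaluating at (u, v) = (-pi/4, -5): E = 64, F = 0, G = 1.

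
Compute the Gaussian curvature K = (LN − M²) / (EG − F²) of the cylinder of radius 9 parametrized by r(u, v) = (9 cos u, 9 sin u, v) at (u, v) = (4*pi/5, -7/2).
K = 0

Coefficients of the first fundamental form: E = 81, F = 0, G = 1.
Coefficients of the second fundamental form: L = -9, M = 0, N = 0.
Assemble K = (LN − M²)/(EG − F²) = 0. At (u, v) = (4*pi/5, -7/2): K = 0.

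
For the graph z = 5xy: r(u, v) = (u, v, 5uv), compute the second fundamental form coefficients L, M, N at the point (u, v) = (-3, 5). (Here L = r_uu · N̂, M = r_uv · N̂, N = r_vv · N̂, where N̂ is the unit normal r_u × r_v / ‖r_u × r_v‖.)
L = 0;  M = 5*sqrt(851)/851;  N = 0

Compute the unit normal N̂(u, v) = (-5*v/sqrt(25*u^2 + 25*v^2 + 1), -5*u/sqrt(25*u^2 + 25*v^2 + 1), 1/sqrt(25*u^2 + 25*v^2 + 1)), and the second partials r_uu, r_uv, r_vv. Take dot products:
  L(u, v) = r_uu · N̂ = 0,
  M(u, v) = r_uv · N̂ = 5/sqrt(25*u^2 + 25*v^2 + 1),
  N(u, v) = r_vv · N̂ = 0.
Evaluating at (u, v) = (-3, 5):
  L = 0, M = 5*sqrt(851)/851, N = 0.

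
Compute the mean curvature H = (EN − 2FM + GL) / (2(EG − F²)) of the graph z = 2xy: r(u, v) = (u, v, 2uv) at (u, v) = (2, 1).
H = -16*sqrt(21)/441

With E = 4*v^2 + 1, F = 4*u*v, G = 4*u^2 + 1, L = 0, M = 2/sqrt(4*u^2 + 4*v^2 + 1), N = 0, assemble
  H = (EN − 2FM + GL) / (2(EG − F²)) = -8*u*v/(4*u^2 + 4*v^2 + 1)^(3/2).
At (u, v) = (2, 1): H = -16*sqrt(21)/441.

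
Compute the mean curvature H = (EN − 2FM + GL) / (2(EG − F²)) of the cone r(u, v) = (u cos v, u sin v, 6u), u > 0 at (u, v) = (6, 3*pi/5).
H = sqrt(37)/74

With E = 37, F = 0, G = u^2, L = 0, M = 0, N = 6*sqrt(37)*u^2/(37*Abs(u)), assemble
  H = (EN − 2FM + GL) / (2(EG − F²)) = 3*sqrt(37)/(37*Abs(u)).
At (u, v) = (6, 3*pi/5): H = sqrt(37)/74.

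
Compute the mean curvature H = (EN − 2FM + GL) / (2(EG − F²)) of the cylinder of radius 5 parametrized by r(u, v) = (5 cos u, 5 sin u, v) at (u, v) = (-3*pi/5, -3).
H = -1/10

With E = 25, F = 0, G = 1, L = -5, M = 0, N = 0, assemble
  H = (EN − 2FM + GL) / (2(EG − F²)) = -1/10.
At (u, v) = (-3*pi/5, -3): H = -1/10.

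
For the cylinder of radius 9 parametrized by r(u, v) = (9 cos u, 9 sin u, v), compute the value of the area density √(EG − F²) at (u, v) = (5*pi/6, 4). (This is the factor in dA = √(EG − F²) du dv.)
√(EG − F²)|_{(5*pi/6, 4)} = 9

E = 81, F = 0, G = 1, so EG − F² = 81. Taking the positive square root: √(EG − F²) = 9. At (u, v) = (5*pi/6, 4): 9.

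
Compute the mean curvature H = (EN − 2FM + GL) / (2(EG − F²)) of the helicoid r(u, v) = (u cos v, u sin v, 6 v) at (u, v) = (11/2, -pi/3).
H = 0

With E = 1, F = 0, G = u^2 + 36, L = 0, M = -6/sqrt(u^2 + 36), N = 0, assemble
  H = (EN − 2FM + GL) / (2(EG − F²)) = 0.
At (u, v) = (11/2, -pi/3): H = 0.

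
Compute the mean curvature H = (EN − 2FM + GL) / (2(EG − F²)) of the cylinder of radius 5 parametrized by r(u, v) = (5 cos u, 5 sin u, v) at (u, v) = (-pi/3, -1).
H = -1/10

With E = 25, F = 0, G = 1, L = -5, M = 0, N = 0, assemble
  H = (EN − 2FM + GL) / (2(EG − F²)) = -1/10.
At (u, v) = (-pi/3, -1): H = -1/10.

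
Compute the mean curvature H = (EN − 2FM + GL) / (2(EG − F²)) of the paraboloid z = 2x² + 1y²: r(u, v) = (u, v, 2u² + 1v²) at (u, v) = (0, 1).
H = 11*sqrt(5)/25

With E = 16*u^2 + 1, F = 8*u*v, G = 4*v^2 + 1, L = 4/sqrt(16*u^2 + 4*v^2 + 1), M = 0, N = 2/sqrt(16*u^2 + 4*v^2 + 1), assemble
  H = (EN − 2FM + GL) / (2(EG − F²)) = (16*u^2 + 8*v^2 + 3)/(16*u^2 + 4*v^2 + 1)^(3/2).
At (u, v) = (0, 1): H = 11*sqrt(5)/25.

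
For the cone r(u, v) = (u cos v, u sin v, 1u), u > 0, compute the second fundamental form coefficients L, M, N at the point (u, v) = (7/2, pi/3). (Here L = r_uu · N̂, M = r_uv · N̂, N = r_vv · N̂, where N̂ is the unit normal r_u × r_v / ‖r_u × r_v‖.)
L = 0;  M = 0;  N = 7*sqrt(2)/4

Compute the unit normal N̂(u, v) = (-sqrt(2)*u*cos(v)/(2*Abs(u)), -sqrt(2)*u*sin(v)/(2*Abs(u)), sqrt(2)*u/(2*Abs(u))), and the second partials r_uu, r_uv, r_vv. Take dot products:
  L(u, v) = r_uu · N̂ = 0,
  M(u, v) = r_uv · N̂ = 0,
  N(u, v) = r_vv · N̂ = sqrt(2)*u^2/(2*Abs(u)).
Evaluating at (u, v) = (7/2, pi/3):
  L = 0, M = 0, N = 7*sqrt(2)/4.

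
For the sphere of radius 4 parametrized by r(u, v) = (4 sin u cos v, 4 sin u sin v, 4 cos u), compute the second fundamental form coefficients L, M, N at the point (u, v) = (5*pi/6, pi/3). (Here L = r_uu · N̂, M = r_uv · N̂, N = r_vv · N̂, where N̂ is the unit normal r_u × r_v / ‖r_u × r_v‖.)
L = -4;  M = 0;  N = -1

Compute the unit normal N̂(u, v) = (sin(u)^2*cos(v)/Abs(sin(u)), sin(u)^2*sin(v)/Abs(sin(u)), sin(2*u)/(2*Abs(sin(u)))), and the second partials r_uu, r_uv, r_vv. Take dot products:
  L(u, v) = r_uu · N̂ = -4*sin(u)/Abs(sin(u)),
  M(u, v) = r_uv · N̂ = 0,
  N(u, v) = r_vv · N̂ = -4*sin(u)^3/Abs(sin(u)).
Evaluating at (u, v) = (5*pi/6, pi/3):
  L = -4, M = 0, N = -1.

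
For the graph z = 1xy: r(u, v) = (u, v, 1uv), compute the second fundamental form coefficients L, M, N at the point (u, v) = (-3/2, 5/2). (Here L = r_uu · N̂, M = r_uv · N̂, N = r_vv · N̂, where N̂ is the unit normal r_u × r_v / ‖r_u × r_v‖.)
L = 0;  M = sqrt(38)/19;  N = 0

Compute the unit normal N̂(u, v) = (-v/sqrt(u^2 + v^2 + 1), -u/sqrt(u^2 + v^2 + 1), 1/sqrt(u^2 + v^2 + 1)), and the second partials r_uu, r_uv, r_vv. Take dot products:
  L(u, v) = r_uu · N̂ = 0,
  M(u, v) = r_uv · N̂ = 1/sqrt(u^2 + v^2 + 1),
  N(u, v) = r_vv · N̂ = 0.
Evaluating at (u, v) = (-3/2, 5/2):
  L = 0, M = sqrt(38)/19, N = 0.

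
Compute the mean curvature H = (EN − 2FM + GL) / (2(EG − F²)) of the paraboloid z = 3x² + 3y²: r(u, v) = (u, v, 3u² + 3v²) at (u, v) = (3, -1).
H = 1086/6859

With E = 36*u^2 + 1, F = 36*u*v, G = 36*v^2 + 1, L = 6/sqrt(36*u^2 + 36*v^2 + 1), M = 0, N = 6/sqrt(36*u^2 + 36*v^2 + 1), assemble
  H = (EN − 2FM + GL) / (2(EG − F²)) = 6*(18*u^2 + 18*v^2 + 1)/(36*u^2 + 36*v^2 + 1)^(3/2).
At (u, v) = (3, -1): H = 1086/6859.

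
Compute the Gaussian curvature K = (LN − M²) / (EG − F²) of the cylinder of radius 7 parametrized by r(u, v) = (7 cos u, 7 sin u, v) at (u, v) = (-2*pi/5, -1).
K = 0

Coefficients of the first fundamental form: E = 49, F = 0, G = 1.
Coefficients of the second fundamental form: L = -7, M = 0, N = 0.
Assemble K = (LN − M²)/(EG − F²) = 0. At (u, v) = (-2*pi/5, -1): K = 0.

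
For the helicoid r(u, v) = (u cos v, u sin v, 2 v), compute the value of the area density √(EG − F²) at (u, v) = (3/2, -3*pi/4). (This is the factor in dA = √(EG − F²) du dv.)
√(EG − F²)|_{(3/2, -3*pi/4)} = 5/2

E = 1, F = 0, G = u^2 + 4, so EG − F² = u^2 + 4. Taking the positive square root: √(EG − F²) = sqrt(u^2 + 4). At (u, v) = (3/2, -3*pi/4): 5/2.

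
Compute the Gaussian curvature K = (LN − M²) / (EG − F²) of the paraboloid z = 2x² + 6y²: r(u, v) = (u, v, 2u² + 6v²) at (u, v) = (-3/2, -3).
K = 48/1776889

Coefficients of the first fundamental form: E = 16*u^2 + 1, F = 48*u*v, G = 144*v^2 + 1.
Coefficients of the second fundamental form: L = 4/sqrt(16*u^2 + 144*v^2 + 1), M = 0, N = 12/sqrt(16*u^2 + 144*v^2 + 1).
Assemble K = (LN − M²)/(EG − F²) = 48/(256*u^4 + 4608*u^2*v^2 + 32*u^2 + 20736*v^4 + 288*v^2 + 1). At (u, v) = (-3/2, -3): K = 48/1776889.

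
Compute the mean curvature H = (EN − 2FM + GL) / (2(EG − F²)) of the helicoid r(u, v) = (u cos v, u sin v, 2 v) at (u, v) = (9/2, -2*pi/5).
H = 0

With E = 1, F = 0, G = u^2 + 4, L = 0, M = -2/sqrt(u^2 + 4), N = 0, assemble
  H = (EN − 2FM + GL) / (2(EG − F²)) = 0.
At (u, v) = (9/2, -2*pi/5): H = 0.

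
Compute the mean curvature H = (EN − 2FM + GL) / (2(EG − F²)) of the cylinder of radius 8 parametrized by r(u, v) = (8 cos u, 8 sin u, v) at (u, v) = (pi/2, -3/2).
H = -1/16

With E = 64, F = 0, G = 1, L = -8, M = 0, N = 0, assemble
  H = (EN − 2FM + GL) / (2(EG − F²)) = -1/16.
At (u, v) = (pi/2, -3/2): H = -1/16.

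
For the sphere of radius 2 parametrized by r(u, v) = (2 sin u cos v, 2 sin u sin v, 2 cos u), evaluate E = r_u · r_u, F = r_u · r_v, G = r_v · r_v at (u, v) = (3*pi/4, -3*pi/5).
E = 4;  F = 0;  G = 2

Partials: r_u = (2*cos(u)*cos(v), 2*sin(v)*cos(u), -2*sin(u)), r_v = (-2*sin(u)*sin(v), 2*sin(u)*cos(v), 0). As functions of (u, v):
  E = r_u · r_u = 4,
  F = r_u · r_v = 0,
  G = r_v · r_v = 4*sin(u)^2.
Evaluating at (u, v) = (3*pi/4, -3*pi/5): E = 4, F = 0, G = 2.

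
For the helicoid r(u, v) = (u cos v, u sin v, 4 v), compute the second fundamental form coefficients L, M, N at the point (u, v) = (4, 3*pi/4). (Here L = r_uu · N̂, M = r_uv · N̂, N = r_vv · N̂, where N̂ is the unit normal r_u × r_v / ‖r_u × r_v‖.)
L = 0;  M = -sqrt(2)/2;  N = 0

Compute the unit normal N̂(u, v) = (4*sin(v)/sqrt(u^2 + 16), -4*cos(v)/sqrt(u^2 + 16), u/sqrt(u^2 + 16)), and the second partials r_uu, r_uv, r_vv. Take dot products:
  L(u, v) = r_uu · N̂ = 0,
  M(u, v) = r_uv · N̂ = -4/sqrt(u^2 + 16),
  N(u, v) = r_vv · N̂ = 0.
Evaluating at (u, v) = (4, 3*pi/4):
  L = 0, M = -sqrt(2)/2, N = 0.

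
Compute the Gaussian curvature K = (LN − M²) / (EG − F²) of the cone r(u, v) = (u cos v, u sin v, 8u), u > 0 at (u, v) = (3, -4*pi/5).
K = 0

Coefficients of the first fundamental form: E = 65, F = 0, G = u^2.
Coefficients of the second fundamental form: L = 0, M = 0, N = 8*sqrt(65)*u^2/(65*Abs(u)).
Assemble K = (LN − M²)/(EG − F²) = 0. At (u, v) = (3, -4*pi/5): K = 0.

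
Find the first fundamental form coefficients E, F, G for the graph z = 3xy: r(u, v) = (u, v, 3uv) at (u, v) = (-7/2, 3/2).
E = 85/4;  F = -189/4;  G = 445/4

Partials: r_u = (1, 0, 3*v), r_v = (0, 1, 3*u). As functions of (u, v):
  E = r_u · r_u = 9*v^2 + 1,
  F = r_u · r_v = 9*u*v,
  G = r_v · r_v = 9*u^2 + 1.
Evaluating at (u, v) = (-7/2, 3/2): E = 85/4, F = -189/4, G = 445/4.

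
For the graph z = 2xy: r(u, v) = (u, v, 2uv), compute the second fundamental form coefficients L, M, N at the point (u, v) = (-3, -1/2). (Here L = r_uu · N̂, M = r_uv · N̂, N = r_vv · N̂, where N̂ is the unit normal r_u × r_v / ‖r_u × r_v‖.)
L = 0;  M = sqrt(38)/19;  N = 0

Compute the unit normal N̂(u, v) = (-2*v/sqrt(4*u^2 + 4*v^2 + 1), -2*u/sqrt(4*u^2 + 4*v^2 + 1), 1/sqrt(4*u^2 + 4*v^2 + 1)), and the second partials r_uu, r_uv, r_vv. Take dot products:
  L(u, v) = r_uu · N̂ = 0,
  M(u, v) = r_uv · N̂ = 2/sqrt(4*u^2 + 4*v^2 + 1),
  N(u, v) = r_vv · N̂ = 0.
Evaluating at (u, v) = (-3, -1/2):
  L = 0, M = sqrt(38)/19, N = 0.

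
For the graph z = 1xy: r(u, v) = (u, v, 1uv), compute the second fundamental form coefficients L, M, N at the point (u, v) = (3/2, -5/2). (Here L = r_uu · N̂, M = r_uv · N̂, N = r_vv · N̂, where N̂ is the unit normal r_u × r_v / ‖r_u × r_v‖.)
L = 0;  M = sqrt(38)/19;  N = 0

Compute the unit normal N̂(u, v) = (-v/sqrt(u^2 + v^2 + 1), -u/sqrt(u^2 + v^2 + 1), 1/sqrt(u^2 + v^2 + 1)), and the second partials r_uu, r_uv, r_vv. Take dot products:
  L(u, v) = r_uu · N̂ = 0,
  M(u, v) = r_uv · N̂ = 1/sqrt(u^2 + v^2 + 1),
  N(u, v) = r_vv · N̂ = 0.
Evaluating at (u, v) = (3/2, -5/2):
  L = 0, M = sqrt(38)/19, N = 0.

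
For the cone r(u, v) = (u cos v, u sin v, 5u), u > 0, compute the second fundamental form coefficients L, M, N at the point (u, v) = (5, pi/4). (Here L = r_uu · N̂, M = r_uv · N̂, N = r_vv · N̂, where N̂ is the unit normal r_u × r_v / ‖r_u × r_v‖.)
L = 0;  M = 0;  N = 25*sqrt(26)/26

Compute the unit normal N̂(u, v) = (-5*sqrt(26)*u*cos(v)/(26*Abs(u)), -5*sqrt(26)*u*sin(v)/(26*Abs(u)), sqrt(26)*u/(26*Abs(u))), and the second partials r_uu, r_uv, r_vv. Take dot products:
  L(u, v) = r_uu · N̂ = 0,
  M(u, v) = r_uv · N̂ = 0,
  N(u, v) = r_vv · N̂ = 5*sqrt(26)*u^2/(26*Abs(u)).
Evaluating at (u, v) = (5, pi/4):
  L = 0, M = 0, N = 25*sqrt(26)/26.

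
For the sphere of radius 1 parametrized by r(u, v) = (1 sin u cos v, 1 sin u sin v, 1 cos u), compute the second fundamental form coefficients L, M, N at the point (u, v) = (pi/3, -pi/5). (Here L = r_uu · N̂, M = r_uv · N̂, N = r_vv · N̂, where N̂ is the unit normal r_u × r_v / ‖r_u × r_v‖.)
L = -1;  M = 0;  N = -3/4

Compute the unit normal N̂(u, v) = (sin(u)^2*cos(v)/Abs(sin(u)), sin(u)^2*sin(v)/Abs(sin(u)), sin(2*u)/(2*Abs(sin(u)))), and the second partials r_uu, r_uv, r_vv. Take dot products:
  L(u, v) = r_uu · N̂ = -sin(u)/Abs(sin(u)),
  M(u, v) = r_uv · N̂ = 0,
  N(u, v) = r_vv · N̂ = -sin(u)^3/Abs(sin(u)).
Evaluating at (u, v) = (pi/3, -pi/5):
  L = -1, M = 0, N = -3/4.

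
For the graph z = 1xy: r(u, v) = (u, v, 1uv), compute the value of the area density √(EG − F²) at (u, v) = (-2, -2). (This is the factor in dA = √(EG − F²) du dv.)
√(EG − F²)|_{(-2, -2)} = 3

E = v^2 + 1, F = u*v, G = u^2 + 1, so EG − F² = u^2 + v^2 + 1. Taking the positive square root: √(EG − F²) = sqrt(u^2 + v^2 + 1). At (u, v) = (-2, -2): 3.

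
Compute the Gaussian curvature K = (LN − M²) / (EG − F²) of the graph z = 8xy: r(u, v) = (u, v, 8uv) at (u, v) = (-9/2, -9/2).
K = -64/6723649

Coefficients of the first fundamental form: E = 64*v^2 + 1, F = 64*u*v, G = 64*u^2 + 1.
Coefficients of the second fundamental form: L = 0, M = 8/sqrt(64*u^2 + 64*v^2 + 1), N = 0.
Assemble K = (LN − M²)/(EG − F²) = -64/(4096*u^4 + 8192*u^2*v^2 + 128*u^2 + 4096*v^4 + 128*v^2 + 1). At (u, v) = (-9/2, -9/2): K = -64/6723649.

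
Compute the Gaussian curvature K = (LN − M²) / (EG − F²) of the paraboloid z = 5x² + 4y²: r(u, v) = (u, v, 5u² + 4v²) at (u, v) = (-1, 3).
K = 80/458329

Coefficients of the first fundamental form: E = 100*u^2 + 1, F = 80*u*v, G = 64*v^2 + 1.
Coefficients of the second fundamental form: L = 10/sqrt(100*u^2 + 64*v^2 + 1), M = 0, N = 8/sqrt(100*u^2 + 64*v^2 + 1).
Assemble K = (LN − M²)/(EG − F²) = 80/(10000*u^4 + 12800*u^2*v^2 + 200*u^2 + 4096*v^4 + 128*v^2 + 1). At (u, v) = (-1, 3): K = 80/458329.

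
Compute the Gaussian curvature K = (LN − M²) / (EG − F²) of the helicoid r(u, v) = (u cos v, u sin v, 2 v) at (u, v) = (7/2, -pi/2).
K = -64/4225

Coefficients of the first fundamental form: E = 1, F = 0, G = u^2 + 4.
Coefficients of the second fundamental form: L = 0, M = -2/sqrt(u^2 + 4), N = 0.
Assemble K = (LN − M²)/(EG − F²) = -4/(u^2 + 4)^2. At (u, v) = (7/2, -pi/2): K = -64/4225.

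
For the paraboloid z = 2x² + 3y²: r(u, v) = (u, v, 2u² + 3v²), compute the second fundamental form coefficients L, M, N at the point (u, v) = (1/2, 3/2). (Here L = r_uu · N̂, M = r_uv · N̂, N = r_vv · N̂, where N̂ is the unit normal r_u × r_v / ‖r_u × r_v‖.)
L = 2*sqrt(86)/43;  M = 0;  N = 3*sqrt(86)/43

Compute the unit normal N̂(u, v) = (-4*u/sqrt(16*u^2 + 36*v^2 + 1), -6*v/sqrt(16*u^2 + 36*v^2 + 1), 1/sqrt(16*u^2 + 36*v^2 + 1)), and the second partials r_uu, r_uv, r_vv. Take dot products:
  L(u, v) = r_uu · N̂ = 4/sqrt(16*u^2 + 36*v^2 + 1),
  M(u, v) = r_uv · N̂ = 0,
  N(u, v) = r_vv · N̂ = 6/sqrt(16*u^2 + 36*v^2 + 1).
Evaluating at (u, v) = (1/2, 3/2):
  L = 2*sqrt(86)/43, M = 0, N = 3*sqrt(86)/43.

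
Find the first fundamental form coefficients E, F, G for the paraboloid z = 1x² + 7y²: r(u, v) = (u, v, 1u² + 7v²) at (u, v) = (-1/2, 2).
E = 2;  F = -28;  G = 785

Partials: r_u = (1, 0, 2*u), r_v = (0, 1, 14*v). As functions of (u, v):
  E = r_u · r_u = 4*u^2 + 1,
  F = r_u · r_v = 28*u*v,
  G = r_v · r_v = 196*v^2 + 1.
Evaluating at (u, v) = (-1/2, 2): E = 2, F = -28, G = 785.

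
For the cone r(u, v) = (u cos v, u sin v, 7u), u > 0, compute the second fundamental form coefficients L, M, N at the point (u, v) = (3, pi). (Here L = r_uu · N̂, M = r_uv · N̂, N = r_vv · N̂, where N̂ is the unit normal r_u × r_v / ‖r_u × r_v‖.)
L = 0;  M = 0;  N = 21*sqrt(2)/10

Compute the unit normal N̂(u, v) = (-7*sqrt(2)*u*cos(v)/(10*Abs(u)), -7*sqrt(2)*u*sin(v)/(10*Abs(u)), sqrt(2)*u/(10*Abs(u))), and the second partials r_uu, r_uv, r_vv. Take dot products:
  L(u, v) = r_uu · N̂ = 0,
  M(u, v) = r_uv · N̂ = 0,
  N(u, v) = r_vv · N̂ = 7*sqrt(2)*u^2/(10*Abs(u)).
Evaluating at (u, v) = (3, pi):
  L = 0, M = 0, N = 21*sqrt(2)/10.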